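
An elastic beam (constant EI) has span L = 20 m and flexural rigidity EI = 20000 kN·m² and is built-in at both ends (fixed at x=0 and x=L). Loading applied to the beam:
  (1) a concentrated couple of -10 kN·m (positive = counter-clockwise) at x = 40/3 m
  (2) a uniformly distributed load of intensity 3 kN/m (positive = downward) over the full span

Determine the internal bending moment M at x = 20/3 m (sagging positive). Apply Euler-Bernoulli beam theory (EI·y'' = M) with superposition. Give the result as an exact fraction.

M(20/3) = 290/9 kN·m

Load 1 — applied couple M₀=-10 kN·m at a=40/3 m (b=L-a=20/3):
  M_1 = R_Ax - M_A  [x≤a] with R_A=-2/3, M_A=-10/3 = (-2/3)·(20/3) - (-10/3) = -10/9 kN·m
Load 2 — uniform load w=3 kN/m over full span:
  M_2 = wLx/2 - wL²/12 - wx²/2 = 3·20·(20/3)/2 - 3·20²/12 - 3·(20/3)²/2 = 100/3 kN·m
Superposition: M = Σ M_i = 290/9 kN·m ≈ 32.222222 kN·m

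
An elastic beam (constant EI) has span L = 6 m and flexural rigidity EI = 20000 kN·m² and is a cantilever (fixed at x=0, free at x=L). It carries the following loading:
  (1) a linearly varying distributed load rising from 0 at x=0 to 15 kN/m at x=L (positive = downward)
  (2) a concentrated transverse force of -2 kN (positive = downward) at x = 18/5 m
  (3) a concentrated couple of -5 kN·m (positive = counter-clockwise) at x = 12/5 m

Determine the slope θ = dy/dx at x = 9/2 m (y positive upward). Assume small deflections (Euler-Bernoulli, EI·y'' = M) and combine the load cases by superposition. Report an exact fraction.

Load 1 — triangular load w₀=15 kN/m (0→w₀ over full span):
  θ_1 = (w₀Lx²/4-w₀L²x/3-w₀x⁴/(24L))/EI = (15·6·(9/2)²/4-15·6²·(9/2)/3-15·(9/2)⁴/(24·6))/20000 = -20331/1024000 rad
Load 2 — point force P=-2 kN at a=18/5 m (b=L-a=12/5):
  θ_2 = -Pa²/(2EI)  [x>a] = -(-2)·(18/5)²/(2·20000) = 81/125000 rad
Load 3 — applied couple M₀=-5 kN·m at a=12/5 m (b=L-a=18/5):
  θ_3 = M₀a/EI  [x>a] = (-5)·(12/5)/20000 = -3/5000 rad
Superposition: θ = Σ θ_i = -2535231/128000000 rad ≈ -0.019806 rad

θ(9/2) = -2535231/128000000 rad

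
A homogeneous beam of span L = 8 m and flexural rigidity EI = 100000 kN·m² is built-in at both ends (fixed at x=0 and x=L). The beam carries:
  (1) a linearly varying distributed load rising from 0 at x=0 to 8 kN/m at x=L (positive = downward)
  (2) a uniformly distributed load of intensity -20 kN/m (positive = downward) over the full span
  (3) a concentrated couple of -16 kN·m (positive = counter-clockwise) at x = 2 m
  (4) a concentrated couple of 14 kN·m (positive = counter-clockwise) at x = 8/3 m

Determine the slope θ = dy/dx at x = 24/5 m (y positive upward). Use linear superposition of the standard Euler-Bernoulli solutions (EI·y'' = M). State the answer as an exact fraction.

θ(24/5) = -3857/11718750 rad

Load 1 — triangular load w₀=8 kN/m (0→w₀ over full span):
  θ_1 = -w₀(2x(L-x)(L-2x)(x+2L)+x²(L-x)²)/(120LEI) = -8·(2·(24/5)·(8-(24/5))·(8-2·(24/5))·((24/5)+2·8)+(24/5)²·(8-(24/5))²)/(120·8·100000) = 128/1953125 rad
Load 2 — uniform load w=-20 kN/m over full span:
  θ_2 = -wx(L-x)(L-2x)/(12EI) = -(-20)·(24/5)·(8-(24/5))·(8-2·(24/5))/(12·100000) = -32/78125 rad
Load 3 — applied couple M₀=-16 kN·m at a=2 m (b=L-a=6):
  θ_3 = (R_Ax²/2 - M_Ax - M₀(x-a))/EI  [x>a] with R_A=-9/4, M_A=3 = ((-9/4)·(24/5)²/2 - 3·(24/5) - (-16)·((24/5)-2))/100000 = 7/156250 rad
Load 4 — applied couple M₀=14 kN·m at a=8/3 m (b=L-a=16/3):
  θ_4 = (R_Ax²/2 - M_Ax - M₀(x-a))/EI  [x>a] with R_A=7/3, M_A=0 = ((7/3)·(24/5)²/2 - 0·(24/5) - 14·((24/5)-(8/3)))/100000 = -7/234375 rad
Superposition: θ = Σ θ_i = -3857/11718750 rad ≈ -0.000329 rad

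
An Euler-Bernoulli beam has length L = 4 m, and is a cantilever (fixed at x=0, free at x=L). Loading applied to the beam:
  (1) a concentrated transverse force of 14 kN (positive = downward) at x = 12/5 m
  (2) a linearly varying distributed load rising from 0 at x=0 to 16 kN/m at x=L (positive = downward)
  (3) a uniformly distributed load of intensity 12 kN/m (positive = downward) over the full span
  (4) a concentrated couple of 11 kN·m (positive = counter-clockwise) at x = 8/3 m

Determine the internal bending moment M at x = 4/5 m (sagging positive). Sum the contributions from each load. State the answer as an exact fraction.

Load 1 — point force P=14 kN at a=12/5 m (b=L-a=8/5):
  M_1 = -P(a-x)  [x≤a] = -14·((12/5)-(4/5)) = -112/5 kN·m
Load 2 — triangular load w₀=16 kN/m (0→w₀ over full span):
  M_2 = w₀Lx/2 - w₀L²/3 - w₀x³/(6L) = 16·4·(4/5)/2 - 16·4²/3 - 16·(4/5)³/(6·4) = -22528/375 kN·m
Load 3 — uniform load w=12 kN/m over full span:
  M_3 = -w(L-x)²/2 = -12·(4-(4/5))²/2 = -1536/25 kN·m
Load 4 — applied couple M₀=11 kN·m at a=8/3 m (b=L-a=4/3):
  M_4 = M₀  [x≤a] = 11 = 11 kN·m
Superposition: M = Σ M_i = -49843/375 kN·m ≈ -132.914667 kN·m

M(4/5) = -49843/375 kN·m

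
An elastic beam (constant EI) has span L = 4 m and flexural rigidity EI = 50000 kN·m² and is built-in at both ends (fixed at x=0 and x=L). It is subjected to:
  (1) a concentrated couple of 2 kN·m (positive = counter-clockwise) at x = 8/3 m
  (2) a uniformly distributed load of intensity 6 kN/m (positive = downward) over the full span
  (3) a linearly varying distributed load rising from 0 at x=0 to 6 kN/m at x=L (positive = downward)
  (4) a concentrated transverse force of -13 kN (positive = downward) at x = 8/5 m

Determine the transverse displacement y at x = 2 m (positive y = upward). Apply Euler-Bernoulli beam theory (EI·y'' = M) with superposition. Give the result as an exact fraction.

y(2) = -1441/28125000 m

Load 1 — applied couple M₀=2 kN·m at a=8/3 m (b=L-a=4/3):
  y_1 = (R_Ax³/6 - M_Ax²/2)/EI  [x≤a] with R_A=2/3, M_A=2/3 = ((2/3)·2³/6 - (2/3)·2²/2)/50000 = -1/112500 m
Load 2 — uniform load w=6 kN/m over full span:
  y_2 = -wx²(L-x)²/(24EI) = -6·2²·(4-2)²/(24·50000) = -1/12500 m
Load 3 — triangular load w₀=6 kN/m (0→w₀ over full span):
  y_3 = -w₀x²(L-x)²(x+2L)/(120LEI) = -6·2²·(4-2)²·(2+2·4)/(120·4·50000) = -1/25000 m
Load 4 — point force P=-13 kN at a=8/5 m (b=L-a=12/5):
  y_4 = -Pa²(L-x)²(3bL-(3b+a)(L-x))/(6L³EI)  [x>a] = -(-13)·(8/5)²·(4-2)²·(3·(12/5)·4-(3·(12/5)+(8/5))·(4-2))/(6·4³·50000) = 91/1171875 m
Superposition: y = Σ y_i = -1441/28125000 m ≈ -0.000051 m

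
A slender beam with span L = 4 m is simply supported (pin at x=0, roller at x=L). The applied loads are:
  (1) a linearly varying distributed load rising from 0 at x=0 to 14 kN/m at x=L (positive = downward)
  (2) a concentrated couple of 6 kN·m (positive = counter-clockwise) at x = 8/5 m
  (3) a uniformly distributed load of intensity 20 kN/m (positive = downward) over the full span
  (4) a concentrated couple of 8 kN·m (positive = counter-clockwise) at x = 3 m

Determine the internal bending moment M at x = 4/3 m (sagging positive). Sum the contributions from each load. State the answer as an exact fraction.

M(4/3) = 4154/81 kN·m

Load 1 — triangular load w₀=14 kN/m (0→w₀ over full span):
  M_1 = w₀Lx/6 - w₀x³/(6L) = 14·4·(4/3)/6 - 14·(4/3)³/(6·4) = 896/81 kN·m
Load 2 — applied couple M₀=6 kN·m at a=8/5 m (b=L-a=12/5):
  M_2 = M₀x/L  [x≤a] = 6·(4/3)/4 = 2 kN·m
Load 3 — uniform load w=20 kN/m over full span:
  M_3 = wx(L-x)/2 = 20·(4/3)·(4-(4/3))/2 = 320/9 kN·m
Load 4 — applied couple M₀=8 kN·m at a=3 m (b=L-a=1):
  M_4 = M₀x/L  [x≤a] = 8·(4/3)/4 = 8/3 kN·m
Superposition: M = Σ M_i = 4154/81 kN·m ≈ 51.283951 kN·m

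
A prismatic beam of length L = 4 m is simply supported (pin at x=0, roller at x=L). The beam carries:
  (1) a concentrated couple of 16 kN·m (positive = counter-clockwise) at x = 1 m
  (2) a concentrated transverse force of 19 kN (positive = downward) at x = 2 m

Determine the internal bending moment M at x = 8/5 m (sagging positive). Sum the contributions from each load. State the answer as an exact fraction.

M(8/5) = 28/5 kN·m

Load 1 — applied couple M₀=16 kN·m at a=1 m (b=L-a=3):
  M_1 = M₀x/L - M₀  [x>a] = 16·(8/5)/4 - 16 = -48/5 kN·m
Load 2 — point force P=19 kN at a=2 m (b=L-a=2):
  M_2 = Pbx/L  [x≤a] = 19·2·(8/5)/4 = 76/5 kN·m
Superposition: M = Σ M_i = 28/5 kN·m ≈ 5.600000 kN·m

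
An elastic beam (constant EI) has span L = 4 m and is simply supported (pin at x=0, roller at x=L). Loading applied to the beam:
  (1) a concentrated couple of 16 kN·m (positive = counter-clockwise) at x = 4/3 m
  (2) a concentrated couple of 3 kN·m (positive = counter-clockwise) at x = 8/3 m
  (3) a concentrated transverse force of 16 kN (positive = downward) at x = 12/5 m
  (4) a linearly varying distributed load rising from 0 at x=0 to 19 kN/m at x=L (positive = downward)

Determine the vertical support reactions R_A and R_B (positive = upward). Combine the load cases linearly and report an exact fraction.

Load 1 — applied couple M₀=16 kN·m at a=4/3 m (b=L-a=8/3):
  R_A = M₀/L = 16/4 = 4 kN
  R_B = -M₀/L = -16/4 = -4 kN
Load 2 — applied couple M₀=3 kN·m at a=8/3 m (b=L-a=4/3):
  R_A = M₀/L = 3/4 kN
  R_B = -M₀/L = -3/4 kN
Load 3 — point force P=16 kN at a=12/5 m (b=L-a=8/5):
  R_A = Pb/L = 16·(8/5)/4 = 32/5 kN
  R_B = Pa/L = 16·(12/5)/4 = 48/5 kN
Load 4 — triangular load w₀=19 kN/m (0→w₀ over full span):
  R_A = w₀L/6 = 19·4/6 = 38/3 kN
  R_B = w₀L/3 = 19·4/3 = 76/3 kN
Superposition: R_A = 1429/60 kN, R_B = 1811/60 kN

R_A = 1429/60 kN, R_B = 1811/60 kN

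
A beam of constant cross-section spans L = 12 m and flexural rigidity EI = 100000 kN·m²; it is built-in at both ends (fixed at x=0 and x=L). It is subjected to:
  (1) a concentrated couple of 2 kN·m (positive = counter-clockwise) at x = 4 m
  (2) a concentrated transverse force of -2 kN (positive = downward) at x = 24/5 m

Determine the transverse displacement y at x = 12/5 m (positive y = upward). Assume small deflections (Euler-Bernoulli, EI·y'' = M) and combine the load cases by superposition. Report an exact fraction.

Load 1 — applied couple M₀=2 kN·m at a=4 m (b=L-a=8):
  y_1 = (R_Ax³/6 - M_Ax²/2)/EI  [x≤a] with R_A=2/9, M_A=0 = ((2/9)·(12/5)³/6 - 0·(12/5)²/2)/100000 = 2/390625 m
Load 2 — point force P=-2 kN at a=24/5 m (b=L-a=36/5):
  y_2 = -Pb²x²(3aL-(3a+b)x)/(6L³EI)  [x≤a] = -(-2)·(36/5)²·(12/5)²·(3·(24/5)·12-(3·(24/5)+(36/5))·(12/5))/(6·12³·100000) = 3402/48828125 m
Superposition: y = Σ y_i = 3652/48828125 m ≈ 0.000075 m

y(12/5) = 3652/48828125 m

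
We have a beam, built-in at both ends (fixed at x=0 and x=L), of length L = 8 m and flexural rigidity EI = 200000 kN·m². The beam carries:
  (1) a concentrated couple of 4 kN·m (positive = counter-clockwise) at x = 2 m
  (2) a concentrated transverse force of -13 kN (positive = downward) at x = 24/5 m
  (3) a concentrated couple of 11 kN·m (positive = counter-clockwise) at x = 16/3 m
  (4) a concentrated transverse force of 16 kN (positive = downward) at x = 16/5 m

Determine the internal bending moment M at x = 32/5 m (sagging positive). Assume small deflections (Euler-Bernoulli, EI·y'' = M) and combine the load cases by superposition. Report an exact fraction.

M(32/5) = -32719/7500 kN·m

Load 1 — applied couple M₀=4 kN·m at a=2 m (b=L-a=6):
  M_1 = R_Ax - M_A - M₀  [x>a] with R_A=9/16, M_A=-3/4 = (9/16)·(32/5) - (-3/4) - 4 = 7/20 kN·m
Load 2 — point force P=-13 kN at a=24/5 m (b=L-a=16/5):
  M_2 = Pa²(a+3b)(L-x)/L³ - Pa²b/L²  [x>a] = (-13)·(24/5)²·((24/5)+3·(16/5))·(8-(32/5))/8³ - (-13)·(24/5)²·(16/5)/8² = 936/625 kN·m
Load 3 — applied couple M₀=11 kN·m at a=16/3 m (b=L-a=8/3):
  M_3 = R_Ax - M_A - M₀  [x>a] with R_A=11/6, M_A=11/3 = (11/6)·(32/5) - (11/3) - 11 = -44/15 kN·m
Load 4 — point force P=16 kN at a=16/5 m (b=L-a=24/5):
  M_4 = Pa²(a+3b)(L-x)/L³ - Pa²b/L²  [x>a] = 16·(16/5)²·((16/5)+3·(24/5))·(8-(32/5))/8³ - 16·(16/5)²·(24/5)/8² = -2048/625 kN·m
Superposition: M = Σ M_i = -32719/7500 kN·m ≈ -4.362533 kN·m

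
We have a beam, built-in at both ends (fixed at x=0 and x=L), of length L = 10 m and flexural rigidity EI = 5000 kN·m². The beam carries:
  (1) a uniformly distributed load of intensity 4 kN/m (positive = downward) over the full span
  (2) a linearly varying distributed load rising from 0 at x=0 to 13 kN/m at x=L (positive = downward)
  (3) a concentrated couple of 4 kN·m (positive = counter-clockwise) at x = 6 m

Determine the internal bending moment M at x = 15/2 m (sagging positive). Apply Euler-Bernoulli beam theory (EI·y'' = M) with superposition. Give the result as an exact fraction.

Load 1 — uniform load w=4 kN/m over full span:
  M_1 = wLx/2 - wL²/12 - wx²/2 = 4·10·(15/2)/2 - 4·10²/12 - 4·(15/2)²/2 = 25/6 kN·m
Load 2 — triangular load w₀=13 kN/m (0→w₀ over full span):
  M_2 = 3w₀Lx/20 - w₀L²/30 - w₀x³/(6L) = 3·13·10·(15/2)/20 - 13·10²/30 - 13·(15/2)³/(6·10) = 1105/96 kN·m
Load 3 — applied couple M₀=4 kN·m at a=6 m (b=L-a=4):
  M_3 = R_Ax - M_A - M₀  [x>a] with R_A=72/125, M_A=32/25 = (72/125)·(15/2) - (32/25) - 4 = -24/25 kN·m
Superposition: M = Σ M_i = 35321/2400 kN·m ≈ 14.717083 kN·m

M(15/2) = 35321/2400 kN·m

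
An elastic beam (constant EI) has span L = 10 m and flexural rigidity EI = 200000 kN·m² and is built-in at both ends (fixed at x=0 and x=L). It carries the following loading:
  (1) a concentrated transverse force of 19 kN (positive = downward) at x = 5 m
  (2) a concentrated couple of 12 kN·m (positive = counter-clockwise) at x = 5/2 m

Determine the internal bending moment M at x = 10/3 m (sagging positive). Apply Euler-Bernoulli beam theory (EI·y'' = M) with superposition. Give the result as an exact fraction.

M(10/3) = 8/3 kN·m

Load 1 — point force P=19 kN at a=5 m (b=L-a=5):
  M_1 = Pb²(3a+b)x/L³ - Pab²/L²  [x≤a] = 19·5²·(3·5+5)·(10/3)/10³ - 19·5·5²/10² = 95/12 kN·m
Load 2 — applied couple M₀=12 kN·m at a=5/2 m (b=L-a=15/2):
  M_2 = R_Ax - M_A - M₀  [x>a] with R_A=27/20, M_A=-9/4 = (27/20)·(10/3) - (-9/4) - 12 = -21/4 kN·m
Superposition: M = Σ M_i = 8/3 kN·m ≈ 2.666667 kN·m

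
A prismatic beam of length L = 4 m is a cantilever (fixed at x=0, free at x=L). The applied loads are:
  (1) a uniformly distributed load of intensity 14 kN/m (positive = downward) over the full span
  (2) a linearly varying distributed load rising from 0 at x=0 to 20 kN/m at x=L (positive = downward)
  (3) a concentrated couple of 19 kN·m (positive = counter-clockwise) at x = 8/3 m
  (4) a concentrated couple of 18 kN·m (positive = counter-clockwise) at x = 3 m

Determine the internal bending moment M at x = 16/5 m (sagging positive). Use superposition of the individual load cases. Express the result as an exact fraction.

M(16/5) = -784/75 kN·m

Load 1 — uniform load w=14 kN/m over full span:
  M_1 = -w(L-x)²/2 = -14·(4-(16/5))²/2 = -112/25 kN·m
Load 2 — triangular load w₀=20 kN/m (0→w₀ over full span):
  M_2 = w₀Lx/2 - w₀L²/3 - w₀x³/(6L) = 20·4·(16/5)/2 - 20·4²/3 - 20·(16/5)³/(6·4) = -448/75 kN·m
Load 3 — applied couple M₀=19 kN·m at a=8/3 m (b=L-a=4/3):
  M_3 = 0  [x>a] = 0 kN·m
Load 4 — applied couple M₀=18 kN·m at a=3 m (b=L-a=1):
  M_4 = 0  [x>a] = 0 kN·m
Superposition: M = Σ M_i = -784/75 kN·m ≈ -10.453333 kN·m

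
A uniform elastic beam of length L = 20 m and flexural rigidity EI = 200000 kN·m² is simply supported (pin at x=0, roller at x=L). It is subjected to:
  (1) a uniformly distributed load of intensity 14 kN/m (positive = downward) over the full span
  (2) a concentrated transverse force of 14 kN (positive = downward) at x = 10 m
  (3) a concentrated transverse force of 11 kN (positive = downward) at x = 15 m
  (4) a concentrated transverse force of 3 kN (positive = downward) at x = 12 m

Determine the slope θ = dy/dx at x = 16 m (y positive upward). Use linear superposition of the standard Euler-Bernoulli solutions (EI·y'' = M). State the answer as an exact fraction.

Load 1 — uniform load w=14 kN/m over full span:
  θ_1 = -w(L³-6Lx²+4x³)/(24EI) = -14·(20³-6·20·16²+4·16³)/(24·200000) = 231/12500 rad
Load 2 — point force P=14 kN at a=10 m (b=L-a=10):
  θ_2 = -Pa(2L²-6Lx+3x²+a²)/(6LEI)  [x>a] = -14·10·(2·20²-6·20·16+3·16²+10²)/(6·20·200000) = 147/100000 rad
Load 3 — point force P=11 kN at a=15 m (b=L-a=5):
  θ_3 = -Pa(2L²-6Lx+3x²+a²)/(6LEI)  [x>a] = -11·15·(2·20²-6·20·16+3·16²+15²)/(6·20·200000) = 1397/1600000 rad
Load 4 — point force P=3 kN at a=12 m (b=L-a=8):
  θ_4 = -Pa(2L²-6Lx+3x²+a²)/(6LEI)  [x>a] = -3·12·(2·20²-6·20·16+3·16²+12²)/(6·20·200000) = 39/125000 rad
Superposition: θ = Σ θ_i = 169081/8000000 rad ≈ 0.021135 rad

θ(16) = 169081/8000000 rad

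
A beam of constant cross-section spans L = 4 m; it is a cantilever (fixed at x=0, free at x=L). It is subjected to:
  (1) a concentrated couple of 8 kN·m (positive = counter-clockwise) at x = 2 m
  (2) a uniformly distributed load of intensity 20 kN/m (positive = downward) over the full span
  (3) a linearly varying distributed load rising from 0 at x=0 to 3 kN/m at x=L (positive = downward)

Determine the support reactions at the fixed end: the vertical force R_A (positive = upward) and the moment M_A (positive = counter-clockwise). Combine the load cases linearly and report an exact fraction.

R_A = 86 kN, M_A = 168 kN·m

Load 1 — applied couple M₀=8 kN·m at a=2 m (b=L-a=2):
  R_A = 0 kN
  M_A = -M₀ = -8 kN·m
Load 2 — uniform load w=20 kN/m over full span:
  R_A = wL = 20·4 = 80 kN
  M_A = wL²/2 = 20·4²/2 = 160 kN·m
Load 3 — triangular load w₀=3 kN/m (0→w₀ over full span):
  R_A = w₀L/2 = 3·4/2 = 6 kN
  M_A = w₀L²/3 = 3·4²/3 = 16 kN·m
Superposition: R_A = 86 kN, M_A = 168 kN·m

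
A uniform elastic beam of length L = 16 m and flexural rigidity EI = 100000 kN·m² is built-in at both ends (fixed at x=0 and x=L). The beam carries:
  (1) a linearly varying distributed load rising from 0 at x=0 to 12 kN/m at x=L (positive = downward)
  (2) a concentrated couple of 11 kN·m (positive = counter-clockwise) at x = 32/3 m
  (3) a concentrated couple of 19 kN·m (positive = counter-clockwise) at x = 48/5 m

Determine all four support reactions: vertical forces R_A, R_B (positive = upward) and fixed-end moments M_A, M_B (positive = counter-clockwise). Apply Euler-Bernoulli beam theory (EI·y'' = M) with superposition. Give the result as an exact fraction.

R_A = 2357/75 kN, M_A = 8411/75 kN·m, R_B = 4843/75 kN, M_B = -3783/25 kN·m

Load 1 — triangular load w₀=12 kN/m (0→w₀ over full span):
  R_A = 3w₀L/20 = 3·12·16/20 = 144/5 kN
  M_A = w₀L²/30 = 12·16²/30 = 512/5 kN·m
  R_B = 7w₀L/20 = 7·12·16/20 = 336/5 kN
  M_B = -w₀L²/20 = -12·16²/20 = -768/5 kN·m
Load 2 — applied couple M₀=11 kN·m at a=32/3 m (b=L-a=16/3):
  R_A = 6M₀ab/L³ = 6·11·(32/3)·(16/3)/16³ = 11/12 kN
  M_A = M₀b(2a-b)/L² = 11·(16/3)·(2·(32/3)-(16/3))/16² = 11/3 kN·m
  R_B = -6M₀ab/L³ = -6·11·(32/3)·(16/3)/16³ = -11/12 kN
  M_B = M₀a(2b-a)/L² = 11·(32/3)·(2·(16/3)-(32/3))/16² = 0 kN·m
Load 3 — applied couple M₀=19 kN·m at a=48/5 m (b=L-a=32/5):
  R_A = 6M₀ab/L³ = 6·19·(48/5)·(32/5)/16³ = 171/100 kN
  M_A = M₀b(2a-b)/L² = 19·(32/5)·(2·(48/5)-(32/5))/16² = 152/25 kN·m
  R_B = -6M₀ab/L³ = -6·19·(48/5)·(32/5)/16³ = -171/100 kN
  M_B = M₀a(2b-a)/L² = 19·(48/5)·(2·(32/5)-(48/5))/16² = 57/25 kN·m
Superposition: R_A = 2357/75 kN, M_A = 8411/75 kN·m, R_B = 4843/75 kN, M_B = -3783/25 kN·m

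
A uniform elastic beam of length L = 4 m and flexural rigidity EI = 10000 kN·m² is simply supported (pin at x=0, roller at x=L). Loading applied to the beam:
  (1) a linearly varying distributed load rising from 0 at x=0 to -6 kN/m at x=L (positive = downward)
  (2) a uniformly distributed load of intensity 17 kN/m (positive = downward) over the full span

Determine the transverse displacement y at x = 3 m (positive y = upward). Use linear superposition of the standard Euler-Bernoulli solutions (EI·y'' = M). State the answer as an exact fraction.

y(3) = -527/160000 m

Load 1 — triangular load w₀=-6 kN/m (0→w₀ over full span):
  y_1 = -w₀x(7L⁴-10L²x²+3x⁴)/(360LEI) = -(-6)·3·(7·4⁴-10·4²·3²+3·3⁴)/(360·4·10000) = 119/160000 m
Load 2 — uniform load w=17 kN/m over full span:
  y_2 = -wx(L³-2Lx²+x³)/(24EI) = -17·3·(4³-2·4·3²+3³)/(24·10000) = -323/80000 m
Superposition: y = Σ y_i = -527/160000 m ≈ -0.003294 m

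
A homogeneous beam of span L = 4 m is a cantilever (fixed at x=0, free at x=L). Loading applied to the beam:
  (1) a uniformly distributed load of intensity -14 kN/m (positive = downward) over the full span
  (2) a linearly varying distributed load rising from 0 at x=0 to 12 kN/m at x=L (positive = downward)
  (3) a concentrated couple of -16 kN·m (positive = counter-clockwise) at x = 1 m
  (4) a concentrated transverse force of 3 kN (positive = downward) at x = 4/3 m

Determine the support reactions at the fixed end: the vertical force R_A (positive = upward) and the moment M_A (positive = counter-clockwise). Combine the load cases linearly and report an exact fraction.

Load 1 — uniform load w=-14 kN/m over full span:
  R_A = wL = (-14)·4 = -56 kN
  M_A = wL²/2 = (-14)·4²/2 = -112 kN·m
Load 2 — triangular load w₀=12 kN/m (0→w₀ over full span):
  R_A = w₀L/2 = 12·4/2 = 24 kN
  M_A = w₀L²/3 = 12·4²/3 = 64 kN·m
Load 3 — applied couple M₀=-16 kN·m at a=1 m (b=L-a=3):
  R_A = 0 kN
  M_A = -M₀ = -(-16) = 16 kN·m
Load 4 — point force P=3 kN at a=4/3 m (b=L-a=8/3):
  R_A = P = 3 kN
  M_A = Pa = 3·(4/3) = 4 kN·m
Superposition: R_A = -29 kN, M_A = -28 kN·m

R_A = -29 kN, M_A = -28 kN·m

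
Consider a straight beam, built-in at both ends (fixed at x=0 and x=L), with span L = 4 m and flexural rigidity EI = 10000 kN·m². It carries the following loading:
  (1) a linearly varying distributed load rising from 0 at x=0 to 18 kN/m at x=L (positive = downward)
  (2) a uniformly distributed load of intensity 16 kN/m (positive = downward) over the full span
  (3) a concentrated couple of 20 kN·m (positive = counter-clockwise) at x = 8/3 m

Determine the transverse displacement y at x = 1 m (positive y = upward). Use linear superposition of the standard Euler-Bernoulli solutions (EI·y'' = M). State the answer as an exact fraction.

Load 1 — triangular load w₀=18 kN/m (0→w₀ over full span):
  y_1 = -w₀x²(L-x)²(x+2L)/(120LEI) = -18·1²·(4-1)²·(1+2·4)/(120·4·10000) = -243/800000 m
Load 2 — uniform load w=16 kN/m over full span:
  y_2 = -wx²(L-x)²/(24EI) = -16·1²·(4-1)²/(24·10000) = -3/5000 m
Load 3 — applied couple M₀=20 kN·m at a=8/3 m (b=L-a=4/3):
  y_3 = (R_Ax³/6 - M_Ax²/2)/EI  [x≤a] with R_A=20/3, M_A=20/3 = ((20/3)·1³/6 - (20/3)·1²/2)/10000 = -1/4500 m
Superposition: y = Σ y_i = -8107/7200000 m ≈ -0.001126 m

y(1) = -8107/7200000 m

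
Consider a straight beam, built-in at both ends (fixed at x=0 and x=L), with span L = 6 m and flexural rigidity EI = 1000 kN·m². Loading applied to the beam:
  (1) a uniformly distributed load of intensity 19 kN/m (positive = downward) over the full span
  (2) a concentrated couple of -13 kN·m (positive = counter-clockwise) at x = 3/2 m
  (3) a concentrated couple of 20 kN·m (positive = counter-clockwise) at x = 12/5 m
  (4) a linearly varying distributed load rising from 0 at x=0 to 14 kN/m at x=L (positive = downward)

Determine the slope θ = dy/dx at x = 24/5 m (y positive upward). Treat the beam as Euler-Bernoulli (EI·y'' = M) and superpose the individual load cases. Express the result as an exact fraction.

θ(24/5) = 13947/312500 rad

Load 1 — uniform load w=19 kN/m over full span:
  θ_1 = -wx(L-x)(L-2x)/(12EI) = -19·(24/5)·(6-(24/5))·(6-2·(24/5))/(12·1000) = 513/15625 rad
Load 2 — applied couple M₀=-13 kN·m at a=3/2 m (b=L-a=9/2):
  θ_2 = (R_Ax²/2 - M_Ax - M₀(x-a))/EI  [x>a] with R_A=-39/16, M_A=39/16 = ((-39/16)·(24/5)²/2 - (39/16)·(24/5) - (-13)·((24/5)-(3/2)))/1000 = 39/12500 rad
Load 3 — applied couple M₀=20 kN·m at a=12/5 m (b=L-a=18/5):
  θ_3 = (R_Ax²/2 - M_Ax - M₀(x-a))/EI  [x>a] with R_A=24/5, M_A=12/5 = ((24/5)·(24/5)²/2 - (12/5)·(24/5) - 20·((24/5)-(12/5)))/1000 = -66/15625 rad
Load 4 — triangular load w₀=14 kN/m (0→w₀ over full span):
  θ_4 = -w₀(2x(L-x)(L-2x)(x+2L)+x²(L-x)²)/(120LEI) = -14·(2·(24/5)·(6-(24/5))·(6-2·(24/5))·((24/5)+2·6)+(24/5)²·(6-(24/5))²)/(120·6·1000) = 1008/78125 rad
Superposition: θ = Σ θ_i = 13947/312500 rad ≈ 0.044630 rad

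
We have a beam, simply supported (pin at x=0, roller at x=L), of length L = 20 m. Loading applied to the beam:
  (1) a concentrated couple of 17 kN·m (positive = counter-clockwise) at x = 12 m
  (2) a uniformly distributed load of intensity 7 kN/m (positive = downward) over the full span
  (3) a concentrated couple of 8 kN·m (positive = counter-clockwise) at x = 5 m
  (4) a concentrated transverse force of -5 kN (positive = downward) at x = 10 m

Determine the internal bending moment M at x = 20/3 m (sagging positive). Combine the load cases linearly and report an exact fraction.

M(20/3) = 2653/9 kN·m

Load 1 — applied couple M₀=17 kN·m at a=12 m (b=L-a=8):
  M_1 = M₀x/L  [x≤a] = 17·(20/3)/20 = 17/3 kN·m
Load 2 — uniform load w=7 kN/m over full span:
  M_2 = wx(L-x)/2 = 7·(20/3)·(20-(20/3))/2 = 2800/9 kN·m
Load 3 — applied couple M₀=8 kN·m at a=5 m (b=L-a=15):
  M_3 = M₀x/L - M₀  [x>a] = 8·(20/3)/20 - 8 = -16/3 kN·m
Load 4 — point force P=-5 kN at a=10 m (b=L-a=10):
  M_4 = Pbx/L  [x≤a] = (-5)·10·(20/3)/20 = -50/3 kN·m
Superposition: M = Σ M_i = 2653/9 kN·m ≈ 294.777778 kN·m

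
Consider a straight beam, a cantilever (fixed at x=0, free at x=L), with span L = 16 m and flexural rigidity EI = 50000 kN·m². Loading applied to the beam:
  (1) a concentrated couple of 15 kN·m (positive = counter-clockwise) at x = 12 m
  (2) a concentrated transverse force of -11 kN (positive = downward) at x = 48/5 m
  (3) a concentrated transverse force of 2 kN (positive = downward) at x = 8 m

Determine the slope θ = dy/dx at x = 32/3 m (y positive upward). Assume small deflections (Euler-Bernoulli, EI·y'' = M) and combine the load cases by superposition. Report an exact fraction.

θ(32/3) = 942/78125 rad

Load 1 — applied couple M₀=15 kN·m at a=12 m (b=L-a=4):
  θ_1 = M₀x/EI  [x≤a] = 15·(32/3)/50000 = 2/625 rad
Load 2 — point force P=-11 kN at a=48/5 m (b=L-a=32/5):
  θ_2 = -Pa²/(2EI)  [x>a] = -(-11)·(48/5)²/(2·50000) = 792/78125 rad
Load 3 — point force P=2 kN at a=8 m (b=L-a=8):
  θ_3 = -Pa²/(2EI)  [x>a] = -2·8²/(2·50000) = -4/3125 rad
Superposition: θ = Σ θ_i = 942/78125 rad ≈ 0.012058 rad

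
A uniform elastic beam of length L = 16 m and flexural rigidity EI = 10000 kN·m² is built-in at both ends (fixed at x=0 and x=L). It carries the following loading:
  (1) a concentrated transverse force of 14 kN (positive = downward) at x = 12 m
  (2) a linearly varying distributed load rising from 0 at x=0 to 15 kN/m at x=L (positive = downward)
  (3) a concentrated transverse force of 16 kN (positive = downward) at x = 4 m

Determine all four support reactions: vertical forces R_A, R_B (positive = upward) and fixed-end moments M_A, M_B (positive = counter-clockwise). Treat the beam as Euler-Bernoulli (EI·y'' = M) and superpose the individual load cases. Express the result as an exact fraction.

Load 1 — point force P=14 kN at a=12 m (b=L-a=4):
  R_A = Pb²(3a+b)/L³ = 14·4²·(3·12+4)/16³ = 35/16 kN
  M_A = Pab²/L² = 14·12·4²/16² = 21/2 kN·m
  R_B = Pa²(a+3b)/L³ = 14·12²·(12+3·4)/16³ = 189/16 kN
  M_B = -Pa²b/L² = -14·12²·4/16² = -63/2 kN·m
Load 2 — triangular load w₀=15 kN/m (0→w₀ over full span):
  R_A = 3w₀L/20 = 3·15·16/20 = 36 kN
  M_A = w₀L²/30 = 15·16²/30 = 128 kN·m
  R_B = 7w₀L/20 = 7·15·16/20 = 84 kN
  M_B = -w₀L²/20 = -15·16²/20 = -192 kN·m
Load 3 — point force P=16 kN at a=4 m (b=L-a=12):
  R_A = Pb²(3a+b)/L³ = 16·12²·(3·4+12)/16³ = 27/2 kN
  M_A = Pab²/L² = 16·4·12²/16² = 36 kN·m
  R_B = Pa²(a+3b)/L³ = 16·4²·(4+3·12)/16³ = 5/2 kN
  M_B = -Pa²b/L² = -16·4²·12/16² = -12 kN·m
Superposition: R_A = 827/16 kN, M_A = 349/2 kN·m, R_B = 1573/16 kN, M_B = -471/2 kN·m

R_A = 827/16 kN, M_A = 349/2 kN·m, R_B = 1573/16 kN, M_B = -471/2 kN·m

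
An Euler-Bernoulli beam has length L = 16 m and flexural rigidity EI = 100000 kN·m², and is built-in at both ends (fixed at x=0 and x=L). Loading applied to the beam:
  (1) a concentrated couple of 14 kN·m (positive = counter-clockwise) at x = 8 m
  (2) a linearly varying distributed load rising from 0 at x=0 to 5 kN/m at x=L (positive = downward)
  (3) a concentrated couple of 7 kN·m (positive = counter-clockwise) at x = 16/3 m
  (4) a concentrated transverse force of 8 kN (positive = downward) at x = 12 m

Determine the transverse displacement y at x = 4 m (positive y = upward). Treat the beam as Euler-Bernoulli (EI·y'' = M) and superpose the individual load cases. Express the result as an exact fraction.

y(4) = -1163/450000 m

Load 1 — applied couple M₀=14 kN·m at a=8 m (b=L-a=8):
  y_1 = (R_Ax³/6 - M_Ax²/2)/EI  [x≤a] with R_A=21/16, M_A=7/2 = ((21/16)·4³/6 - (7/2)·4²/2)/100000 = -7/50000 m
Load 2 — triangular load w₀=5 kN/m (0→w₀ over full span):
  y_2 = -w₀x²(L-x)²(x+2L)/(120LEI) = -5·4²·(16-4)²·(4+2·16)/(120·16·100000) = -27/12500 m
Load 3 — applied couple M₀=7 kN·m at a=16/3 m (b=L-a=32/3):
  y_3 = (R_Ax³/6 - M_Ax²/2)/EI  [x≤a] with R_A=7/12, M_A=0 = ((7/12)·4³/6 - 0·4²/2)/100000 = 7/112500 m
Load 4 — point force P=8 kN at a=12 m (b=L-a=4):
  y_4 = -Pb²x²(3aL-(3a+b)x)/(6L³EI)  [x≤a] = -8·4²·4²·(3·12·16-(3·12+4)·4)/(6·16³·100000) = -13/37500 m
Superposition: y = Σ y_i = -1163/450000 m ≈ -0.002584 m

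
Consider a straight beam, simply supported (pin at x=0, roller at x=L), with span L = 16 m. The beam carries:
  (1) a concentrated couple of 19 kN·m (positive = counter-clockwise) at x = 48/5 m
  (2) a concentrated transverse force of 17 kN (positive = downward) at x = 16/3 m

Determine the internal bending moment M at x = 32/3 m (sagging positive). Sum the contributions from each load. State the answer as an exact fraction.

Load 1 — applied couple M₀=19 kN·m at a=48/5 m (b=L-a=32/5):
  M_1 = M₀x/L - M₀  [x>a] = 19·(32/3)/16 - 19 = -19/3 kN·m
Load 2 — point force P=17 kN at a=16/3 m (b=L-a=32/3):
  M_2 = Pa(L-x)/L  [x>a] = 17·(16/3)·(16-(32/3))/16 = 272/9 kN·m
Superposition: M = Σ M_i = 215/9 kN·m ≈ 23.888889 kN·m

M(32/3) = 215/9 kN·m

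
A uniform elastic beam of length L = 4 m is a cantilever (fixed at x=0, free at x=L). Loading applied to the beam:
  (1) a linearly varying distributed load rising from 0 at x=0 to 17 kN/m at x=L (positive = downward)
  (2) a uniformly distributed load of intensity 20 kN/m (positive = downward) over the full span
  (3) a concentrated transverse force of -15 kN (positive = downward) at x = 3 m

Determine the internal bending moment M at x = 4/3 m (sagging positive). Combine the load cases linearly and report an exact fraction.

M(4/3) = -7543/81 kN·m

Load 1 — triangular load w₀=17 kN/m (0→w₀ over full span):
  M_1 = w₀Lx/2 - w₀L²/3 - w₀x³/(6L) = 17·4·(4/3)/2 - 17·4²/3 - 17·(4/3)³/(6·4) = -3808/81 kN·m
Load 2 — uniform load w=20 kN/m over full span:
  M_2 = -w(L-x)²/2 = -20·(4-(4/3))²/2 = -640/9 kN·m
Load 3 — point force P=-15 kN at a=3 m (b=L-a=1):
  M_3 = -P(a-x)  [x≤a] = -(-15)·(3-(4/3)) = 25 kN·m
Superposition: M = Σ M_i = -7543/81 kN·m ≈ -93.123457 kN·m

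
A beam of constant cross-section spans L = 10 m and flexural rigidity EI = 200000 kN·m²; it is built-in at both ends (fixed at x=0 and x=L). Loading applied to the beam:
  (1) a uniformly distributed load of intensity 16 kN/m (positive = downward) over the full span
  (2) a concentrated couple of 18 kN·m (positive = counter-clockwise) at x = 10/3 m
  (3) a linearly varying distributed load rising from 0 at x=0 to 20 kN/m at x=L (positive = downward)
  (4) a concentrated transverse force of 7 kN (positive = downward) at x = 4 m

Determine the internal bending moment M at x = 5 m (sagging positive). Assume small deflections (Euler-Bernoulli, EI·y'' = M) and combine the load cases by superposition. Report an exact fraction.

M(5) = 1619/15 kN·m

Load 1 — uniform load w=16 kN/m over full span:
  M_1 = wLx/2 - wL²/12 - wx²/2 = 16·10·5/2 - 16·10²/12 - 16·5²/2 = 200/3 kN·m
Load 2 — applied couple M₀=18 kN·m at a=10/3 m (b=L-a=20/3):
  M_2 = R_Ax - M_A - M₀  [x>a] with R_A=12/5, M_A=0 = (12/5)·5 - 0 - 18 = -6 kN·m
Load 3 — triangular load w₀=20 kN/m (0→w₀ over full span):
  M_3 = 3w₀Lx/20 - w₀L²/30 - w₀x³/(6L) = 3·20·10·5/20 - 20·10²/30 - 20·5³/(6·10) = 125/3 kN·m
Load 4 — point force P=7 kN at a=4 m (b=L-a=6):
  M_4 = Pa²(a+3b)(L-x)/L³ - Pa²b/L²  [x>a] = 7·4²·(4+3·6)·(10-5)/10³ - 7·4²·6/10² = 28/5 kN·m
Superposition: M = Σ M_i = 1619/15 kN·m ≈ 107.933333 kN·m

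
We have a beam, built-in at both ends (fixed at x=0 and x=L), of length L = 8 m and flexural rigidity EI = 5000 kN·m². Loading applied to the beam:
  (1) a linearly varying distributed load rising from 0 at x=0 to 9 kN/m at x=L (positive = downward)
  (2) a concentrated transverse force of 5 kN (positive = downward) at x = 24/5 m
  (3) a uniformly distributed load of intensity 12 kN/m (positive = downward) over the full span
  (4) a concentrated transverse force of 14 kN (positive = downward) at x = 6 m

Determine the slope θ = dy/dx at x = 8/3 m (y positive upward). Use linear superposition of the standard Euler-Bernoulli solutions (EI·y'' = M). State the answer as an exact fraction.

θ(8/3) = -5341/421875 rad

Load 1 — triangular load w₀=9 kN/m (0→w₀ over full span):
  θ_1 = -w₀(2x(L-x)(L-2x)(x+2L)+x²(L-x)²)/(120LEI) = -9·(2·(8/3)·(8-(8/3))·(8-2·(8/3))·((8/3)+2·8)+(8/3)²·(8-(8/3))²)/(120·8·5000) = -256/84375 rad
Load 2 — point force P=5 kN at a=24/5 m (b=L-a=16/5):
  θ_2 = -Pb²x(2aL-(3a+b)x)/(2L³EI)  [x≤a] = -5·(16/5)²·(8/3)·(2·(24/5)·8-(3·(24/5)+(16/5))·(8/3))/(2·8³·5000) = -112/140625 rad
Load 3 — uniform load w=12 kN/m over full span:
  θ_3 = -wx(L-x)(L-2x)/(12EI) = -12·(8/3)·(8-(8/3))·(8-2·(8/3))/(12·5000) = -128/16875 rad
Load 4 — point force P=14 kN at a=6 m (b=L-a=2):
  θ_4 = -Pb²x(2aL-(3a+b)x)/(2L³EI)  [x≤a] = -14·2²·(8/3)·(2·6·8-(3·6+2)·(8/3))/(2·8³·5000) = -7/5625 rad
Superposition: θ = Σ θ_i = -5341/421875 rad ≈ -0.012660 rad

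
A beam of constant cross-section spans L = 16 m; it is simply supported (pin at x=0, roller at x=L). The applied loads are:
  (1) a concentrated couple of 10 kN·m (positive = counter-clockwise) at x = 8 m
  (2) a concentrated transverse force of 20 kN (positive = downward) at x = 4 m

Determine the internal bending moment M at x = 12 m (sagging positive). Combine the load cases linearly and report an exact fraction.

M(12) = 35/2 kN·m

Load 1 — applied couple M₀=10 kN·m at a=8 m (b=L-a=8):
  M_1 = M₀x/L - M₀  [x>a] = 10·12/16 - 10 = -5/2 kN·m
Load 2 — point force P=20 kN at a=4 m (b=L-a=12):
  M_2 = Pa(L-x)/L  [x>a] = 20·4·(16-12)/16 = 20 kN·m
Superposition: M = Σ M_i = 35/2 kN·m ≈ 17.500000 kN·m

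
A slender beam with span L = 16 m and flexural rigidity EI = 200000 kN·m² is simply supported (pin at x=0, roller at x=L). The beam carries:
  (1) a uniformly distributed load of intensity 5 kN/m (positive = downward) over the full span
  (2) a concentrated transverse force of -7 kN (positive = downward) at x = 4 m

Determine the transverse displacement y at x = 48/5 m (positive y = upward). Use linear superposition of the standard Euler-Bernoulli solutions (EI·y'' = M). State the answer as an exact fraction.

Load 1 — uniform load w=5 kN/m over full span:
  y_1 = -wx(L³-2Lx²+x³)/(24EI) = -5·(48/5)·(16³-2·16·(48/5)²+(48/5)³)/(24·200000) = -7936/390625 m
Load 2 — point force P=-7 kN at a=4 m (b=L-a=12):
  y_2 = -Pa(L-x)(2Lx-a²-x²)/(6LEI)  [x>a] = -(-7)·4·(16-(48/5))·(2·16·(48/5)-4²-(48/5)²)/(6·16·200000) = 2177/1171875 m
Superposition: y = Σ y_i = -21631/1171875 m ≈ -0.018458 m

y(48/5) = -21631/1171875 m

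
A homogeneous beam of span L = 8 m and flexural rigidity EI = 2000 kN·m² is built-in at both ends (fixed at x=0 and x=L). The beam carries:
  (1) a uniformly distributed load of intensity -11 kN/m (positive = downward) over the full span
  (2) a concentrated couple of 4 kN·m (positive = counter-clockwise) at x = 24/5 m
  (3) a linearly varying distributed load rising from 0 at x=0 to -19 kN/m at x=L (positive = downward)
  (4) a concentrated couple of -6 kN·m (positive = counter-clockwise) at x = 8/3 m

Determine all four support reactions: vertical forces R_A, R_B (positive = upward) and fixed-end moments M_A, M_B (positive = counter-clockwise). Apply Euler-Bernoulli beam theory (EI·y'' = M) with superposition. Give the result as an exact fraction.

R_A = -1677/25 kN, M_A = -2448/25 kN·m, R_B = -2423/25 kN, M_B = 8846/75 kN·m

Load 1 — uniform load w=-11 kN/m over full span:
  R_A = wL/2 = (-11)·8/2 = -44 kN
  M_A = wL²/12 = (-11)·8²/12 = -176/3 kN·m
  R_B = wL/2 = (-11)·8/2 = -44 kN
  M_B = -wL²/12 = -(-11)·8²/12 = 176/3 kN·m
Load 2 — applied couple M₀=4 kN·m at a=24/5 m (b=L-a=16/5):
  R_A = 6M₀ab/L³ = 6·4·(24/5)·(16/5)/8³ = 18/25 kN
  M_A = M₀b(2a-b)/L² = 4·(16/5)·(2·(24/5)-(16/5))/8² = 32/25 kN·m
  R_B = -6M₀ab/L³ = -6·4·(24/5)·(16/5)/8³ = -18/25 kN
  M_B = M₀a(2b-a)/L² = 4·(24/5)·(2·(16/5)-(24/5))/8² = 12/25 kN·m
Load 3 — triangular load w₀=-19 kN/m (0→w₀ over full span):
  R_A = 3w₀L/20 = 3·(-19)·8/20 = -114/5 kN
  M_A = w₀L²/30 = (-19)·8²/30 = -608/15 kN·m
  R_B = 7w₀L/20 = 7·(-19)·8/20 = -266/5 kN
  M_B = -w₀L²/20 = -(-19)·8²/20 = 304/5 kN·m
Load 4 — applied couple M₀=-6 kN·m at a=8/3 m (b=L-a=16/3):
  R_A = 6M₀ab/L³ = 6·(-6)·(8/3)·(16/3)/8³ = -1 kN
  M_A = M₀b(2a-b)/L² = (-6)·(16/3)·(2·(8/3)-(16/3))/8² = 0 kN·m
  R_B = -6M₀ab/L³ = -6·(-6)·(8/3)·(16/3)/8³ = 1 kN
  M_B = M₀a(2b-a)/L² = (-6)·(8/3)·(2·(16/3)-(8/3))/8² = -2 kN·m
Superposition: R_A = -1677/25 kN, M_A = -2448/25 kN·m, R_B = -2423/25 kN, M_B = 8846/75 kN·m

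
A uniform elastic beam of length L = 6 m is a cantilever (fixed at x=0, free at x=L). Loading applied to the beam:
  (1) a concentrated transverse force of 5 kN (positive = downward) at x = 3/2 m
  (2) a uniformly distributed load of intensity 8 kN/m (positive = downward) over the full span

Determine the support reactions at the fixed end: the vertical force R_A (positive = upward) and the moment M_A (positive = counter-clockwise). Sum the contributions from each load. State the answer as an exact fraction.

Load 1 — point force P=5 kN at a=3/2 m (b=L-a=9/2):
  R_A = P = 5 kN
  M_A = Pa = 5·(3/2) = 15/2 kN·m
Load 2 — uniform load w=8 kN/m over full span:
  R_A = wL = 8·6 = 48 kN
  M_A = wL²/2 = 8·6²/2 = 144 kN·m
Superposition: R_A = 53 kN, M_A = 303/2 kN·m

R_A = 53 kN, M_A = 303/2 kN·m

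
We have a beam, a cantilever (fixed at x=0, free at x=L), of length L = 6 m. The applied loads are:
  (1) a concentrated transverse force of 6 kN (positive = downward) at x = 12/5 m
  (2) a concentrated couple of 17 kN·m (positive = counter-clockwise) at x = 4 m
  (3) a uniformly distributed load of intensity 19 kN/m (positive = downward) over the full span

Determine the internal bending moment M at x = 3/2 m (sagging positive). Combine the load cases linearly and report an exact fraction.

Load 1 — point force P=6 kN at a=12/5 m (b=L-a=18/5):
  M_1 = -P(a-x)  [x≤a] = -6·((12/5)-(3/2)) = -27/5 kN·m
Load 2 — applied couple M₀=17 kN·m at a=4 m (b=L-a=2):
  M_2 = M₀  [x≤a] = 17 = 17 kN·m
Load 3 — uniform load w=19 kN/m over full span:
  M_3 = -w(L-x)²/2 = -19·(6-(3/2))²/2 = -1539/8 kN·m
Superposition: M = Σ M_i = -7231/40 kN·m ≈ -180.775000 kN·m

M(3/2) = -7231/40 kN·m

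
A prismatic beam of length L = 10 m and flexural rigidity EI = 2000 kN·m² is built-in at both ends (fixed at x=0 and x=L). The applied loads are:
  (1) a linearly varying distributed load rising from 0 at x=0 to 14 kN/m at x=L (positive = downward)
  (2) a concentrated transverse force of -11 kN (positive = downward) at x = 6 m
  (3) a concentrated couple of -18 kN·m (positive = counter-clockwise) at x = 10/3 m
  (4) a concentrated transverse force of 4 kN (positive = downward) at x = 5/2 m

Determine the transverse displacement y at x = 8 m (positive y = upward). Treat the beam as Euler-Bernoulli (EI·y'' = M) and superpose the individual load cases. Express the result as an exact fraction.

y(8) = -109751/3000000 m

Load 1 — triangular load w₀=14 kN/m (0→w₀ over full span):
  y_1 = -w₀x²(L-x)²(x+2L)/(120LEI) = -14·8²·(10-8)²·(8+2·10)/(120·10·2000) = -392/9375 m
Load 2 — point force P=-11 kN at a=6 m (b=L-a=4):
  y_2 = -Pa²(L-x)²(3bL-(3b+a)(L-x))/(6L³EI)  [x>a] = -(-11)·6²·(10-8)²·(3·4·10-(3·4+6)·(10-8))/(6·10³·2000) = 693/62500 m
Load 3 — applied couple M₀=-18 kN·m at a=10/3 m (b=L-a=20/3):
  y_3 = (R_Ax³/6 - M_Ax²/2 - M₀(x-a)²/2)/EI  [x>a] with R_A=-12/5, M_A=0 = ((-12/5)·8³/6 - 0·8²/2 - (-18)·(8-(10/3))²/2)/2000 = -11/2500 m
Load 4 — point force P=4 kN at a=5/2 m (b=L-a=15/2):
  y_4 = -Pa²(L-x)²(3bL-(3b+a)(L-x))/(6L³EI)  [x>a] = -4·(5/2)²·(10-8)²·(3·(15/2)·10-(3·(15/2)+(5/2))·(10-8))/(6·10³·2000) = -7/4800 m
Superposition: y = Σ y_i = -109751/3000000 m ≈ -0.036584 m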